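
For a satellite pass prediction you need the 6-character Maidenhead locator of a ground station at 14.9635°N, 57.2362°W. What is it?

Offset from 180°W / 90°S: lon 122.7638°, lat 104.9635°.
Field (20°×10°, letters A–R): 122.7638/20 → 6 → G, 104.9635/10 → 10 → K; chars GK.
Square (2°×1°, digits 0–9): 2.7638/2 → 1, 4.9635/1 → 4; chars 14.
Subsquare (5′×2.5′, letters a–x): 0.7638/0.0833333 → 9 → j, 0.9635/0.0416667 → 23 → x; chars jx.

GK14jx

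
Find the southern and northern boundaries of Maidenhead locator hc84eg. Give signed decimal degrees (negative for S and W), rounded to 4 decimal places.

-65.7500, -65.7083

Field H=7, C=2: +7·20° lon, +2·10° lat → SW at lon -40°, lat -70°.
Square 8, 4: +8·2° lon, +4·1° lat → SW at lon -24°, lat -66°.
Subsquare e=4, g=6: +4·0.0833333° lon, +6·0.0416667° lat → SW at lon -23.6667°, lat -65.75°.
Cell spans 0.0833333° lon × 0.0416667° lat.
south -65.7500, north -65.7083.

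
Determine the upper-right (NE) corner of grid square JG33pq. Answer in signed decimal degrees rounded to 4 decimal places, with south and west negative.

-26.2917, 7.3333

Field J=9, G=6: +9·20° lon, +6·10° lat → SW at lon 0°, lat -30°.
Square 3, 3: +3·2° lon, +3·1° lat → SW at lon 6°, lat -27°.
Subsquare p=15, q=16: +15·0.0833333° lon, +16·0.0416667° lat → SW at lon 7.25°, lat -26.3333°.
Cell spans 0.0833333° lon × 0.0416667° lat. NE corner is SW corner plus one full cell.
latitude -26.2917, longitude 7.3333.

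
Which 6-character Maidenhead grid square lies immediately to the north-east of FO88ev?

FO88fw

Longitude subsquare e = 4; +1 → 5 = f.
Latitude subsquare v = 21; +1 → 22 = w.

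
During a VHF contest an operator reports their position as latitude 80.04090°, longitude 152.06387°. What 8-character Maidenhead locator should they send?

Shift to the Maidenhead origin (180°W, 90°S): lon 332.06387, lat 170.04090.
Field: lon ⌊332.06387/20⌋ = 16 → Q; lat ⌊170.04090/10⌋ = 17 → R.
Square: lon ⌊12.06387/2⌋ = 6; lat ⌊0.04090/1⌋ = 0.
Subsquare: lon ⌊0.06387/0.0833333⌋ = 0 → a; lat ⌊0.04090/0.0416667⌋ = 0 → a.
Extended square: lon ⌊0.06387/0.00833333⌋ = 7; lat ⌊0.04090/0.00416667⌋ = 9.

QR60aa79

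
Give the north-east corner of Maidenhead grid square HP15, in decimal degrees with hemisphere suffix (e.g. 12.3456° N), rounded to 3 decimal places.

66.000° N, 36.000° W

Field H=7, P=15: +7·20° lon, +15·10° lat → SW at lon -40°, lat 60°.
Square 1, 5: +1·2° lon, +5·1° lat → SW at lon -38°, lat 65°.
Cell spans 2° lon × 1° lat. NE corner is SW corner plus one full cell.
latitude 66.000° N, longitude 36.000° W.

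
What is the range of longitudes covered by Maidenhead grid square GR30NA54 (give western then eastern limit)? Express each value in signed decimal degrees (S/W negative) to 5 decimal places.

Field G=6, R=17: +6·20° lon, +17·10° lat → SW at lon -60°, lat 80°.
Square 3, 0: +3·2° lon, +0·1° lat → SW at lon -54°, lat 80°.
Subsquare n=13, a=0: +13·0.0833333° lon, +0·0.0416667° lat → SW at lon -52.9167°, lat 80°.
Extended square 5, 4: +5·0.00833333° lon, +4·0.00416667° lat → SW at lon -52.875°, lat 80.0167°.
Cell spans 0.00833333° lon × 0.00416667° lat.
west -52.87500, east -52.86667.

-52.87500, -52.86667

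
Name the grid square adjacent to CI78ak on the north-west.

CI68xl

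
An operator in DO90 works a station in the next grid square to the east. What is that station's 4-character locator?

Longitude square 9; +1 → 10, wraps to 0, carry into field.
Longitude field D = 3; +1 → 4 = E.
The latitude characters are unchanged.

EO00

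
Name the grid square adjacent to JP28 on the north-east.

Longitude square 2; +1 → 3.
Latitude square 8; +1 → 9.

JP39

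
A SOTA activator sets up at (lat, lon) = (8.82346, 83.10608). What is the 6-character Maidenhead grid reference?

NJ18nt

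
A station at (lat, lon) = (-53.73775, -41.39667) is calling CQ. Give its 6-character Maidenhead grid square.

GD96hg

Add 180° to longitude and 90° to latitude: 138.6033, 36.2623.
Field: lon ⌊138.6033/20⌋ = 6 → G; lat ⌊36.2623/10⌋ = 3 → D.
Square: lon ⌊18.6033/2⌋ = 9; lat ⌊6.2623/1⌋ = 6.
Subsquare: lon ⌊0.6033/0.0833333⌋ = 7 → h; lat ⌊0.2623/0.0416667⌋ = 6 → g.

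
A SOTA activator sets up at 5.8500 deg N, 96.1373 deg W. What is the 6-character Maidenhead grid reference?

Offset from 180°W / 90°S: lon 83.8627°, lat 95.8500°.
Field: lon ⌊83.8627/20⌋ = 4 → E; lat ⌊95.8500/10⌋ = 9 → J.
Square: lon ⌊3.8627/2⌋ = 1; lat ⌊5.8500/1⌋ = 5.
Subsquare: lon ⌊1.8627/0.0833333⌋ = 22 → w; lat ⌊0.8500/0.0416667⌋ = 20 → u.

EJ15wu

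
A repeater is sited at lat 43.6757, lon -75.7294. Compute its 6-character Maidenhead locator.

FN23dq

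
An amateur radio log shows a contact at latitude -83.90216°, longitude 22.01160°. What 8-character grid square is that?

Offset from 180°W / 90°S: lon 202.01160°, lat 6.09784°.
Field (20°×10°, letters A–R): 202.01160/20 → 10 → K, 6.09784/10 → 0 → A; chars KA.
Square (2°×1°, digits 0–9): 2.01160/2 → 1, 6.09784/1 → 6; chars 16.
Subsquare (5′×2.5′, letters a–x): 0.01160/0.0833333 → 0 → a, 0.09784/0.0416667 → 2 → c; chars ac.
Extended square (30″×15″, digits 0–9): 0.01160/0.00833333 → 1, 0.01451/0.00416667 → 3; chars 13.

KA16ac13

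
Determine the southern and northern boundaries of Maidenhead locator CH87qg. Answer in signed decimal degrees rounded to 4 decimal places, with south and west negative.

Field C=2, H=7: +2·20° lon, +7·10° lat → SW at lon -140°, lat -20°.
Square 8, 7: +8·2° lon, +7·1° lat → SW at lon -124°, lat -13°.
Subsquare q=16, g=6: +16·0.0833333° lon, +6·0.0416667° lat → SW at lon -122.667°, lat -12.75°.
Cell spans 0.0833333° lon × 0.0416667° lat.
south -12.7500, north -12.7083.

-12.7500, -12.7083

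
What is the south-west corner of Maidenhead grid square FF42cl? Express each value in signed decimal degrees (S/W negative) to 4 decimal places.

-37.5417, -71.8333

Field F=5, F=5: +5·20° lon, +5·10° lat → SW at lon -80°, lat -40°.
Square 4, 2: +4·2° lon, +2·1° lat → SW at lon -72°, lat -38°.
Subsquare c=2, l=11: +2·0.0833333° lon, +11·0.0416667° lat → SW at lon -71.8333°, lat -37.5417°.
latitude -37.5417, longitude -71.8333.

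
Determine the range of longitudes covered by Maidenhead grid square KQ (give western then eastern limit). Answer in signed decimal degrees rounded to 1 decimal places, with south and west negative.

Field K=10, Q=16: +10·20° lon, +16·10° lat → SW at lon 20°, lat 70°.
Cell spans 20° lon × 10° lat.
west 20.0, east 40.0.

20.0, 40.0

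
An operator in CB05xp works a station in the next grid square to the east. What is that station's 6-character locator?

Longitude subsquare x = 23; +1 → 24, wraps to 0 = a, carry into square.
Longitude square 0; +1 → 1.
The latitude characters are unchanged.

CB15ap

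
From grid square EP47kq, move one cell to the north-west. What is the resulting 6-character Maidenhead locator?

EP47jr

Longitude subsquare k = 10; −1 → 9 = j.
Latitude subsquare q = 16; +1 → 17 = r.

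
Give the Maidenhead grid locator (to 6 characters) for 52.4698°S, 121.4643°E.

PD07rm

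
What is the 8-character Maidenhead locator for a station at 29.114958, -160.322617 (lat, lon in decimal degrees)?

Add 180° to longitude and 90° to latitude: 19.67738, 119.11496.
Field (20°×10°, letters A–R): lon ⌊19.67738/20⌋ = 0 → A; lat ⌊119.11496/10⌋ = 11 → L.
Square (2°×1°, digits 0–9): lon ⌊19.67738/2⌋ = 9; lat ⌊9.11496/1⌋ = 9.
Subsquare (5′×2.5′, letters a–x): lon ⌊1.67738/0.0833333⌋ = 20 → u; lat ⌊0.11496/0.0416667⌋ = 2 → c.
Extended square (30″×15″, digits 0–9): lon ⌊0.01072/0.00833333⌋ = 1; lat ⌊0.03162/0.00416667⌋ = 7.

AL99uc17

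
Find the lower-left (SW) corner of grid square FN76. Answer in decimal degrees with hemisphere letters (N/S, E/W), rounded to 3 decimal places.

Field F=5, N=13: +5·20° lon, +13·10° lat → SW at lon -80°, lat 40°.
Square 7, 6: +7·2° lon, +6·1° lat → SW at lon -66°, lat 46°.
latitude 46.000° N, longitude 66.000° W.

46.000° N, 66.000° W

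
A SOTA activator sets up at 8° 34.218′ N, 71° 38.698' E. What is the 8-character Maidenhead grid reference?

MJ58tn76

Shift to the Maidenhead origin (180°W, 90°S): lon 251.64497, lat 98.57030.
Field: lon ⌊251.64497/20⌋ = 12 → M; lat ⌊98.57030/10⌋ = 9 → J.
Square: lon ⌊11.64497/2⌋ = 5; lat ⌊8.57030/1⌋ = 8.
Subsquare: lon ⌊1.64497/0.0833333⌋ = 19 → t; lat ⌊0.57030/0.0416667⌋ = 13 → n.
Extended square: lon ⌊0.06163/0.00833333⌋ = 7; lat ⌊0.02863/0.00416667⌋ = 6.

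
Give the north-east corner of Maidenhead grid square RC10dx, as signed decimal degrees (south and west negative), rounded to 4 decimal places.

-69.0000, 162.3333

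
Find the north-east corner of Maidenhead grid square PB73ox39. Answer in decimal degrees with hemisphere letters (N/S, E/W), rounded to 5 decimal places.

76.00000° S, 135.20000° E

Field P=15, B=1: +15·20° lon, +1·10° lat → SW at lon 120°, lat -80°.
Square 7, 3: +7·2° lon, +3·1° lat → SW at lon 134°, lat -77°.
Subsquare o=14, x=23: +14·0.0833333° lon, +23·0.0416667° lat → SW at lon 135.167°, lat -76.0417°.
Extended square 3, 9: +3·0.00833333° lon, +9·0.00416667° lat → SW at lon 135.192°, lat -76.0042°.
Cell spans 0.00833333° lon × 0.00416667° lat. NE corner is SW corner plus one full cell.
latitude 76.00000° S, longitude 135.20000° E.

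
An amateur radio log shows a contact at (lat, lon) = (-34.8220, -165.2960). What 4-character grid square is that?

AF75

Add 180° to longitude and 90° to latitude: 14.70, 55.18.
Field: lon ⌊14.70/20⌋ = 0 → A; lat ⌊55.18/10⌋ = 5 → F.
Square: lon ⌊14.70/2⌋ = 7; lat ⌊5.18/1⌋ = 5.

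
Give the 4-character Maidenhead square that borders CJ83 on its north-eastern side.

Longitude square 8; +1 → 9.
Latitude square 3; +1 → 4.

CJ94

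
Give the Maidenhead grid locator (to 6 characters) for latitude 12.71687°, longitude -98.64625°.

EK02qr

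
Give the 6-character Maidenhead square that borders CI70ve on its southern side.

CI70vd

Latitude subsquare e = 4; −1 → 3 = d.
The longitude characters are unchanged.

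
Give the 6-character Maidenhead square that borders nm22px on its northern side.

NM23pa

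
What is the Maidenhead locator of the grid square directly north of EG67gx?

EG68ga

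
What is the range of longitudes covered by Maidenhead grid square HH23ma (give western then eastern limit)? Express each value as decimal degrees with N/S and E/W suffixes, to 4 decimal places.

Field H=7, H=7: +7·20° lon, +7·10° lat → SW at lon -40°, lat -20°.
Square 2, 3: +2·2° lon, +3·1° lat → SW at lon -36°, lat -17°.
Subsquare m=12, a=0: +12·0.0833333° lon, +0·0.0416667° lat → SW at lon -35°, lat -17°.
Cell spans 0.0833333° lon × 0.0416667° lat.
west 35.0000° W, east 34.9167° W.

35.0000° W, 34.9167° W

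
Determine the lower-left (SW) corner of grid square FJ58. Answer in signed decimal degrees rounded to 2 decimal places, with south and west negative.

Field F=5, J=9: +5·20° lon, +9·10° lat → SW at lon -80°, lat 0°.
Square 5, 8: +5·2° lon, +8·1° lat → SW at lon -70°, lat 8°.
latitude 8.00, longitude -70.00.

8.00, -70.00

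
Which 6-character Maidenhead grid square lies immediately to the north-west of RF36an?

RF26xo

Longitude subsquare a = 0; −1 → -1, wraps to 23 = x, carry into square.
Longitude square 3; −1 → 2.
Latitude subsquare n = 13; +1 → 14 = o.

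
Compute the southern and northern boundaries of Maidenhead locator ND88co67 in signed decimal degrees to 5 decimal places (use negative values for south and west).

Field N=13, D=3: +13·20° lon, +3·10° lat → SW at lon 80°, lat -60°.
Square 8, 8: +8·2° lon, +8·1° lat → SW at lon 96°, lat -52°.
Subsquare c=2, o=14: +2·0.0833333° lon, +14·0.0416667° lat → SW at lon 96.1667°, lat -51.4167°.
Extended square 6, 7: +6·0.00833333° lon, +7·0.00416667° lat → SW at lon 96.2167°, lat -51.3875°.
Cell spans 0.00833333° lon × 0.00416667° lat.
south -51.38750, north -51.38333.

-51.38750, -51.38333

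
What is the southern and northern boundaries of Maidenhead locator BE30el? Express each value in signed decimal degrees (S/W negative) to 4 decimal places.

-49.5417, -49.5000

Field B=1, E=4: +1·20° lon, +4·10° lat → SW at lon -160°, lat -50°.
Square 3, 0: +3·2° lon, +0·1° lat → SW at lon -154°, lat -50°.
Subsquare e=4, l=11: +4·0.0833333° lon, +11·0.0416667° lat → SW at lon -153.667°, lat -49.5417°.
Cell spans 0.0833333° lon × 0.0416667° lat.
south -49.5417, north -49.5000.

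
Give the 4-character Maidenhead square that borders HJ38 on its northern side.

HJ39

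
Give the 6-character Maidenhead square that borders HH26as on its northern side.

HH26at

Latitude subsquare s = 18; +1 → 19 = t.
The longitude characters are unchanged.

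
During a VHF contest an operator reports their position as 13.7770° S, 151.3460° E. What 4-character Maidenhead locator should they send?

Offset from 180°W / 90°S: lon 331.35°, lat 76.22°.
Field (20°×10°, letters A–R): lon ⌊331.35/20⌋ = 16 → Q; lat ⌊76.22/10⌋ = 7 → H.
Square (2°×1°, digits 0–9): lon ⌊11.35/2⌋ = 5; lat ⌊6.22/1⌋ = 6.

QH56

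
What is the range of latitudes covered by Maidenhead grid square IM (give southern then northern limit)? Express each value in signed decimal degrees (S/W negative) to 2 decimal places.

30.00, 40.00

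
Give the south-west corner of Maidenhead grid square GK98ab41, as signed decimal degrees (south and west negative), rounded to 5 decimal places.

18.04583, -41.96667

Field G=6, K=10: +6·20° lon, +10·10° lat → SW at lon -60°, lat 10°.
Square 9, 8: +9·2° lon, +8·1° lat → SW at lon -42°, lat 18°.
Subsquare a=0, b=1: +0·0.0833333° lon, +1·0.0416667° lat → SW at lon -42°, lat 18.0417°.
Extended square 4, 1: +4·0.00833333° lon, +1·0.00416667° lat → SW at lon -41.9667°, lat 18.0458°.
latitude 18.04583, longitude -41.96667.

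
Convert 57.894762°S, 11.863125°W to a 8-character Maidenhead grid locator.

ID42bc65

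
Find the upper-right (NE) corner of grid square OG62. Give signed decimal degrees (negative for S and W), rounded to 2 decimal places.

Field O=14, G=6: +14·20° lon, +6·10° lat → SW at lon 100°, lat -30°.
Square 6, 2: +6·2° lon, +2·1° lat → SW at lon 112°, lat -28°.
Cell spans 2° lon × 1° lat. NE corner is SW corner plus one full cell.
latitude -27.00, longitude 114.00.

-27.00, 114.00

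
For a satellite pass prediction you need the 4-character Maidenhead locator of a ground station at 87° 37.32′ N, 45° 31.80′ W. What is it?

GR77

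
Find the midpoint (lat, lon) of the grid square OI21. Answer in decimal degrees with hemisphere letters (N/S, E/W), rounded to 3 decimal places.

Field O=14, I=8: +14·20° lon, +8·10° lat → SW at lon 100°, lat -10°.
Square 2, 1: +2·2° lon, +1·1° lat → SW at lon 104°, lat -9°.
Cell spans 2° lon × 1° lat. Centre is SW corner plus half of each.
latitude 8.500° S, longitude 105.000° E.

8.500° S, 105.000° E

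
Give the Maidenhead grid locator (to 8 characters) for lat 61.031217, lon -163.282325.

AP81ia67

Add 180° to longitude and 90° to latitude: 16.71768, 151.03122.
Field (20°×10°, letters A–R): lon ⌊16.71768/20⌋ = 0 → A; lat ⌊151.03122/10⌋ = 15 → P.
Square (2°×1°, digits 0–9): lon ⌊16.71768/2⌋ = 8; lat ⌊1.03122/1⌋ = 1.
Subsquare (5′×2.5′, letters a–x): lon ⌊0.71768/0.0833333⌋ = 8 → i; lat ⌊0.03122/0.0416667⌋ = 0 → a.
Extended square (30″×15″, digits 0–9): lon ⌊0.05101/0.00833333⌋ = 6; lat ⌊0.03122/0.00416667⌋ = 7.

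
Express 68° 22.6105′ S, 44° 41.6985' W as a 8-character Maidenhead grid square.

Shift to the Maidenhead origin (180°W, 90°S): lon 135.30503, lat 21.62316.
Field: lon ⌊135.30503/20⌋ = 6 → G; lat ⌊21.62316/10⌋ = 2 → C.
Square: lon ⌊15.30503/2⌋ = 7; lat ⌊1.62316/1⌋ = 1.
Subsquare: lon ⌊1.30503/0.0833333⌋ = 15 → p; lat ⌊0.62316/0.0416667⌋ = 14 → o.
Extended square: lon ⌊0.05503/0.00833333⌋ = 6; lat ⌊0.03983/0.00416667⌋ = 9.

GC71po69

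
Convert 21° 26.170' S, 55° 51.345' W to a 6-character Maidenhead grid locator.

GG28bn

Add 180° to longitude and 90° to latitude: 124.1442, 68.5638.
Field: lon ⌊124.1442/20⌋ = 6 → G; lat ⌊68.5638/10⌋ = 6 → G.
Square: lon ⌊4.1442/2⌋ = 2; lat ⌊8.5638/1⌋ = 8.
Subsquare: lon ⌊0.1442/0.0833333⌋ = 1 → b; lat ⌊0.5638/0.0416667⌋ = 13 → n.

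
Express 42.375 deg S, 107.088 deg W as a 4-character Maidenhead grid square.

Offset from 180°W / 90°S: lon 72.91°, lat 47.62°.
Field: lon ⌊72.91/20⌋ = 3 → D; lat ⌊47.62/10⌋ = 4 → E.
Square: lon ⌊12.91/2⌋ = 6; lat ⌊7.62/1⌋ = 7.

DE67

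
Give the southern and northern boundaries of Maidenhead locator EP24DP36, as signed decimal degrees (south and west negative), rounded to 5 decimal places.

64.65000, 64.65417

Field E=4, P=15: +4·20° lon, +15·10° lat → SW at lon -100°, lat 60°.
Square 2, 4: +2·2° lon, +4·1° lat → SW at lon -96°, lat 64°.
Subsquare d=3, p=15: +3·0.0833333° lon, +15·0.0416667° lat → SW at lon -95.75°, lat 64.625°.
Extended square 3, 6: +3·0.00833333° lon, +6·0.00416667° lat → SW at lon -95.725°, lat 64.65°.
Cell spans 0.00833333° lon × 0.00416667° lat.
south 64.65000, north 64.65417.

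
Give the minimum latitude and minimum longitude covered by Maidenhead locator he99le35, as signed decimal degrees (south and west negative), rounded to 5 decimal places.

-40.81250, -21.05833

Field H=7, E=4: +7·20° lon, +4·10° lat → SW at lon -40°, lat -50°.
Square 9, 9: +9·2° lon, +9·1° lat → SW at lon -22°, lat -41°.
Subsquare l=11, e=4: +11·0.0833333° lon, +4·0.0416667° lat → SW at lon -21.0833°, lat -40.8333°.
Extended square 3, 5: +3·0.00833333° lon, +5·0.00416667° lat → SW at lon -21.0583°, lat -40.8125°.
latitude -40.81250, longitude -21.05833.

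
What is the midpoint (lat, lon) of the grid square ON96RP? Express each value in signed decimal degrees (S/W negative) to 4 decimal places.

Field O=14, N=13: +14·20° lon, +13·10° lat → SW at lon 100°, lat 40°.
Square 9, 6: +9·2° lon, +6·1° lat → SW at lon 118°, lat 46°.
Subsquare r=17, p=15: +17·0.0833333° lon, +15·0.0416667° lat → SW at lon 119.417°, lat 46.625°.
Cell spans 0.0833333° lon × 0.0416667° lat. Centre is SW corner plus half of each.
latitude 46.6458, longitude 119.4583.

46.6458, 119.4583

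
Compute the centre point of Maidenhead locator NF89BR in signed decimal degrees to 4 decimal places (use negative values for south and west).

Field N=13, F=5: +13·20° lon, +5·10° lat → SW at lon 80°, lat -40°.
Square 8, 9: +8·2° lon, +9·1° lat → SW at lon 96°, lat -31°.
Subsquare b=1, r=17: +1·0.0833333° lon, +17·0.0416667° lat → SW at lon 96.0833°, lat -30.2917°.
Cell spans 0.0833333° lon × 0.0416667° lat. Centre is SW corner plus half of each.
latitude -30.2708, longitude 96.1250.

-30.2708, 96.1250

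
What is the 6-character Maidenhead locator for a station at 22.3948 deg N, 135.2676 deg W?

CL22ij

Add 180° to longitude and 90° to latitude: 44.7324, 112.3948.
Field: lon ⌊44.7324/20⌋ = 2 → C; lat ⌊112.3948/10⌋ = 11 → L.
Square: lon ⌊4.7324/2⌋ = 2; lat ⌊2.3948/1⌋ = 2.
Subsquare: lon ⌊0.7324/0.0833333⌋ = 8 → i; lat ⌊0.3948/0.0416667⌋ = 9 → j.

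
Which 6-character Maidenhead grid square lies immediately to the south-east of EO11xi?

EO21ah

Longitude subsquare x = 23; +1 → 24, wraps to 0 = a, carry into square.
Longitude square 1; +1 → 2.
Latitude subsquare i = 8; −1 → 7 = h.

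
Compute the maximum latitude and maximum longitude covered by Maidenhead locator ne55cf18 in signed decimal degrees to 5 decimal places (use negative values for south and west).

Field N=13, E=4: +13·20° lon, +4·10° lat → SW at lon 80°, lat -50°.
Square 5, 5: +5·2° lon, +5·1° lat → SW at lon 90°, lat -45°.
Subsquare c=2, f=5: +2·0.0833333° lon, +5·0.0416667° lat → SW at lon 90.1667°, lat -44.7917°.
Extended square 1, 8: +1·0.00833333° lon, +8·0.00416667° lat → SW at lon 90.175°, lat -44.7583°.
Cell spans 0.00833333° lon × 0.00416667° lat. NE corner is SW corner plus one full cell.
latitude -44.75417, longitude 90.18333.

-44.75417, 90.18333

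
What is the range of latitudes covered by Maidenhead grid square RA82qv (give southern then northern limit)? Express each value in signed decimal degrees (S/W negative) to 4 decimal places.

Field R=17, A=0: +17·20° lon, +0·10° lat → SW at lon 160°, lat -90°.
Square 8, 2: +8·2° lon, +2·1° lat → SW at lon 176°, lat -88°.
Subsquare q=16, v=21: +16·0.0833333° lon, +21·0.0416667° lat → SW at lon 177.333°, lat -87.125°.
Cell spans 0.0833333° lon × 0.0416667° lat.
south -87.1250, north -87.0833.

-87.1250, -87.0833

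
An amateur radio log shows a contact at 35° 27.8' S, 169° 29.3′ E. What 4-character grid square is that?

Shift to the Maidenhead origin (180°W, 90°S): lon 349.49, lat 54.54.
Field: lon ⌊349.49/20⌋ = 17 → R; lat ⌊54.54/10⌋ = 5 → F.
Square: lon ⌊9.49/2⌋ = 4; lat ⌊4.54/1⌋ = 4.

RF44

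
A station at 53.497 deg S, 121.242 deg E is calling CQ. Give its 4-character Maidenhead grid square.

Offset from 180°W / 90°S: lon 301.24°, lat 36.50°.
Field: 301.24/20 → 15 → P, 36.50/10 → 3 → D; chars PD.
Square: 1.24/2 → 0, 6.50/1 → 6; chars 06.

PD06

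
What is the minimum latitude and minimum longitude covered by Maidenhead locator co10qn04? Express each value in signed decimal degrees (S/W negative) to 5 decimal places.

Field C=2, O=14: +2·20° lon, +14·10° lat → SW at lon -140°, lat 50°.
Square 1, 0: +1·2° lon, +0·1° lat → SW at lon -138°, lat 50°.
Subsquare q=16, n=13: +16·0.0833333° lon, +13·0.0416667° lat → SW at lon -136.667°, lat 50.5417°.
Extended square 0, 4: +0·0.00833333° lon, +4·0.00416667° lat → SW at lon -136.667°, lat 50.5583°.
latitude 50.55833, longitude -136.66667.

50.55833, -136.66667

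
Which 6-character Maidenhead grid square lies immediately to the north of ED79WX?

Latitude subsquare x = 23; +1 → 24, wraps to 0 = a, carry into square.
Latitude square 9; +1 → 10, wraps to 0, carry into field.
Latitude field D = 3; +1 → 4 = E.
The longitude characters are unchanged.

EE70wa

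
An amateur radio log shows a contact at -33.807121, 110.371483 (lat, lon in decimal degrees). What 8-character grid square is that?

Shift to the Maidenhead origin (180°W, 90°S): lon 290.37148, lat 56.19288.
Field: lon ⌊290.37148/20⌋ = 14 → O; lat ⌊56.19288/10⌋ = 5 → F.
Square: lon ⌊10.37148/2⌋ = 5; lat ⌊6.19288/1⌋ = 6.
Subsquare: lon ⌊0.37148/0.0833333⌋ = 4 → e; lat ⌊0.19288/0.0416667⌋ = 4 → e.
Extended square: lon ⌊0.03815/0.00833333⌋ = 4; lat ⌊0.02621/0.00416667⌋ = 6.

OF56ee46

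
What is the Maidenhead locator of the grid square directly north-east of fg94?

GG05

Longitude square 9; +1 → 10, wraps to 0, carry into field.
Longitude field F = 5; +1 → 6 = G.
Latitude square 4; +1 → 5.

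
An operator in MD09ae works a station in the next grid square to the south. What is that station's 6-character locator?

MD09ad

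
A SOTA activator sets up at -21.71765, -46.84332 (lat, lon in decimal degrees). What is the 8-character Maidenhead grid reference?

GG68ng87

Offset from 180°W / 90°S: lon 133.15668°, lat 68.28235°.
Field: lon ⌊133.15668/20⌋ = 6 → G; lat ⌊68.28235/10⌋ = 6 → G.
Square: lon ⌊13.15668/2⌋ = 6; lat ⌊8.28235/1⌋ = 8.
Subsquare: lon ⌊1.15668/0.0833333⌋ = 13 → n; lat ⌊0.28235/0.0416667⌋ = 6 → g.
Extended square: lon ⌊0.07335/0.00833333⌋ = 8; lat ⌊0.03235/0.00416667⌋ = 7.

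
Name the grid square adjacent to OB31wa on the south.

OB30wx

Latitude subsquare a = 0; −1 → -1, wraps to 23 = x, carry into square.
Latitude square 1; −1 → 0.
The longitude characters are unchanged.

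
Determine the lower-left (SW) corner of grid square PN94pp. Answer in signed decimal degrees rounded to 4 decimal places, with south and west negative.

Field P=15, N=13: +15·20° lon, +13·10° lat → SW at lon 120°, lat 40°.
Square 9, 4: +9·2° lon, +4·1° lat → SW at lon 138°, lat 44°.
Subsquare p=15, p=15: +15·0.0833333° lon, +15·0.0416667° lat → SW at lon 139.25°, lat 44.625°.
latitude 44.6250, longitude 139.2500.

44.6250, 139.2500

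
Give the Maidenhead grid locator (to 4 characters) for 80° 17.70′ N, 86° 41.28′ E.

NR30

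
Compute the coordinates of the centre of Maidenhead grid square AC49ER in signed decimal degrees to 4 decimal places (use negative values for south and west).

-60.2708, -171.6250

Field A=0, C=2: +0·20° lon, +2·10° lat → SW at lon -180°, lat -70°.
Square 4, 9: +4·2° lon, +9·1° lat → SW at lon -172°, lat -61°.
Subsquare e=4, r=17: +4·0.0833333° lon, +17·0.0416667° lat → SW at lon -171.667°, lat -60.2917°.
Cell spans 0.0833333° lon × 0.0416667° lat. Centre is SW corner plus half of each.
latitude -60.2708, longitude -171.6250.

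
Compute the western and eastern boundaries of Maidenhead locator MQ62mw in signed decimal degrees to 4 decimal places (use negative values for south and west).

73.0000, 73.0833

Field M=12, Q=16: +12·20° lon, +16·10° lat → SW at lon 60°, lat 70°.
Square 6, 2: +6·2° lon, +2·1° lat → SW at lon 72°, lat 72°.
Subsquare m=12, w=22: +12·0.0833333° lon, +22·0.0416667° lat → SW at lon 73°, lat 72.9167°.
Cell spans 0.0833333° lon × 0.0416667° lat.
west 73.0000, east 73.0833.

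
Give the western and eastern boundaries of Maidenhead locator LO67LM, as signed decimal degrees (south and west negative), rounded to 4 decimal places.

52.9167, 53.0000

Field L=11, O=14: +11·20° lon, +14·10° lat → SW at lon 40°, lat 50°.
Square 6, 7: +6·2° lon, +7·1° lat → SW at lon 52°, lat 57°.
Subsquare l=11, m=12: +11·0.0833333° lon, +12·0.0416667° lat → SW at lon 52.9167°, lat 57.5°.
Cell spans 0.0833333° lon × 0.0416667° lat.
west 52.9167, east 53.0000.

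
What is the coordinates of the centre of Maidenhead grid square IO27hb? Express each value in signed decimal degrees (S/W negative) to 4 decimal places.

Field I=8, O=14: +8·20° lon, +14·10° lat → SW at lon -20°, lat 50°.
Square 2, 7: +2·2° lon, +7·1° lat → SW at lon -16°, lat 57°.
Subsquare h=7, b=1: +7·0.0833333° lon, +1·0.0416667° lat → SW at lon -15.4167°, lat 57.0417°.
Cell spans 0.0833333° lon × 0.0416667° lat. Centre is SW corner plus half of each.
latitude 57.0625, longitude -15.3750.

57.0625, -15.3750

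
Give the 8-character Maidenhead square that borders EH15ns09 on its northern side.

Latitude extended square 9; +1 → 10, wraps to 0, carry into subsquare.
Latitude subsquare s = 18; +1 → 19 = t.
The longitude characters are unchanged.

EH15nt00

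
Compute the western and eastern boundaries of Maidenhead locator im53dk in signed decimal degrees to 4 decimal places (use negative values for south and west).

-9.7500, -9.6667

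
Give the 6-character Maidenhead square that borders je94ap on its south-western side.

Longitude subsquare a = 0; −1 → -1, wraps to 23 = x, carry into square.
Longitude square 9; −1 → 8.
Latitude subsquare p = 15; −1 → 14 = o.

JE84xo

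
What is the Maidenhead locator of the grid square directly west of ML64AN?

ML54xn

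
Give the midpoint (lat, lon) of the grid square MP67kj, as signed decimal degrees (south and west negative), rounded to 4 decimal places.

Field M=12, P=15: +12·20° lon, +15·10° lat → SW at lon 60°, lat 60°.
Square 6, 7: +6·2° lon, +7·1° lat → SW at lon 72°, lat 67°.
Subsquare k=10, j=9: +10·0.0833333° lon, +9·0.0416667° lat → SW at lon 72.8333°, lat 67.375°.
Cell spans 0.0833333° lon × 0.0416667° lat. Centre is SW corner plus half of each.
latitude 67.3958, longitude 72.8750.

67.3958, 72.8750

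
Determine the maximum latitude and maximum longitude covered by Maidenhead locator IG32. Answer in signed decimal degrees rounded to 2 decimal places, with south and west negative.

-27.00, -12.00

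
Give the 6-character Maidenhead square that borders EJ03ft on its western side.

Longitude subsquare f = 5; −1 → 4 = e.
The latitude characters are unchanged.

EJ03et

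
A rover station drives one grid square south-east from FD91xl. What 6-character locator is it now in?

Longitude subsquare x = 23; +1 → 24, wraps to 0 = a, carry into square.
Longitude square 9; +1 → 10, wraps to 0, carry into field.
Longitude field F = 5; +1 → 6 = G.
Latitude subsquare l = 11; −1 → 10 = k.

GD01ak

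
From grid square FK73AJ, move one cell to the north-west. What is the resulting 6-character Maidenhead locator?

FK63xk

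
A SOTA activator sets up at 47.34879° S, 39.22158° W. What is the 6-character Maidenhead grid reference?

HE02jp

Add 180° to longitude and 90° to latitude: 140.7784, 42.6512.
Field: 140.7784/20 → 7 → H, 42.6512/10 → 4 → E; chars HE.
Square: 0.7784/2 → 0, 2.6512/1 → 2; chars 02.
Subsquare: 0.7784/0.0833333 → 9 → j, 0.6512/0.0416667 → 15 → p; chars jp.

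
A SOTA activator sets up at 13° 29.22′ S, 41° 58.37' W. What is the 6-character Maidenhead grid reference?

GH96am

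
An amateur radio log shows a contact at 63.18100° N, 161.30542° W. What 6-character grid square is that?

AP93ie

Shift to the Maidenhead origin (180°W, 90°S): lon 18.6946, lat 153.1810.
Field (20°×10°, letters A–R): lon ⌊18.6946/20⌋ = 0 → A; lat ⌊153.1810/10⌋ = 15 → P.
Square (2°×1°, digits 0–9): lon ⌊18.6946/2⌋ = 9; lat ⌊3.1810/1⌋ = 3.
Subsquare (5′×2.5′, letters a–x): lon ⌊0.6946/0.0833333⌋ = 8 → i; lat ⌊0.1810/0.0416667⌋ = 4 → e.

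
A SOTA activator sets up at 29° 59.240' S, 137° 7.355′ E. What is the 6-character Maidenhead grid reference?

PG80na

Shift to the Maidenhead origin (180°W, 90°S): lon 317.1226, lat 60.0127.
Field: lon ⌊317.1226/20⌋ = 15 → P; lat ⌊60.0127/10⌋ = 6 → G.
Square: lon ⌊17.1226/2⌋ = 8; lat ⌊0.0127/1⌋ = 0.
Subsquare: lon ⌊1.1226/0.0833333⌋ = 13 → n; lat ⌊0.0127/0.0416667⌋ = 0 → a.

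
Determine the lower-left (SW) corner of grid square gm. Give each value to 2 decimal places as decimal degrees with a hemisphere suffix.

Field G=6, M=12: +6·20° lon, +12·10° lat → SW at lon -60°, lat 30°.
latitude 30.00° N, longitude 60.00° W.

30.00° N, 60.00° W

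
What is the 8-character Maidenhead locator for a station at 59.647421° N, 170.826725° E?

RO59jp95

Shift to the Maidenhead origin (180°W, 90°S): lon 350.82673, lat 149.64742.
Field: 350.82673/20 → 17 → R, 149.64742/10 → 14 → O; chars RO.
Square: 10.82673/2 → 5, 9.64742/1 → 9; chars 59.
Subsquare: 0.82673/0.0833333 → 9 → j, 0.64742/0.0416667 → 15 → p; chars jp.
Extended square: 0.07673/0.00833333 → 9, 0.02242/0.00416667 → 5; chars 95.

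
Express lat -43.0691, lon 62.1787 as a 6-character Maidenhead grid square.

Add 180° to longitude and 90° to latitude: 242.1787, 46.9309.
Field (20°×10°, letters A–R): lon ⌊242.1787/20⌋ = 12 → M; lat ⌊46.9309/10⌋ = 4 → E.
Square (2°×1°, digits 0–9): lon ⌊2.1787/2⌋ = 1; lat ⌊6.9309/1⌋ = 6.
Subsquare (5′×2.5′, letters a–x): lon ⌊0.1787/0.0833333⌋ = 2 → c; lat ⌊0.9309/0.0416667⌋ = 22 → w.

ME16cw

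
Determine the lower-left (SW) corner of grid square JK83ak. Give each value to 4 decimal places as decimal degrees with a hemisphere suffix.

13.4167° N, 16.0000° E

Field J=9, K=10: +9·20° lon, +10·10° lat → SW at lon 0°, lat 10°.
Square 8, 3: +8·2° lon, +3·1° lat → SW at lon 16°, lat 13°.
Subsquare a=0, k=10: +0·0.0833333° lon, +10·0.0416667° lat → SW at lon 16°, lat 13.4167°.
latitude 13.4167° N, longitude 16.0000° E.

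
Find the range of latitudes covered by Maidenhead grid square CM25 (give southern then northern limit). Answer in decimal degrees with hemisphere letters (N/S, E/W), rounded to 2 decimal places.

35.00° N, 36.00° N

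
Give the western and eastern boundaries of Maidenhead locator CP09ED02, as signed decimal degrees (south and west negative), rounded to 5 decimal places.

-139.66667, -139.65833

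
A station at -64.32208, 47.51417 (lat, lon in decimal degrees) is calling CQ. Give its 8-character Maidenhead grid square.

Offset from 180°W / 90°S: lon 227.51417°, lat 25.67792°.
Field: 227.51417/20 → 11 → L, 25.67792/10 → 2 → C; chars LC.
Square: 7.51417/2 → 3, 5.67792/1 → 5; chars 35.
Subsquare: 1.51417/0.0833333 → 18 → s, 0.67792/0.0416667 → 16 → q; chars sq.
Extended square: 0.01417/0.00833333 → 1, 0.01125/0.00416667 → 2; chars 12.

LC35sq12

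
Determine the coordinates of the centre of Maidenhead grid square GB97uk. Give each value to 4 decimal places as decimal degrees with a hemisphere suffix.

72.5625° S, 40.2917° W

Field G=6, B=1: +6·20° lon, +1·10° lat → SW at lon -60°, lat -80°.
Square 9, 7: +9·2° lon, +7·1° lat → SW at lon -42°, lat -73°.
Subsquare u=20, k=10: +20·0.0833333° lon, +10·0.0416667° lat → SW at lon -40.3333°, lat -72.5833°.
Cell spans 0.0833333° lon × 0.0416667° lat. Centre is SW corner plus half of each.
latitude 72.5625° S, longitude 40.2917° W.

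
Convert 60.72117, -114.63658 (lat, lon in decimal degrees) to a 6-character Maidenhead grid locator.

DP20qr

Add 180° to longitude and 90° to latitude: 65.3634, 150.7212.
Field: lon ⌊65.3634/20⌋ = 3 → D; lat ⌊150.7212/10⌋ = 15 → P.
Square: lon ⌊5.3634/2⌋ = 2; lat ⌊0.7212/1⌋ = 0.
Subsquare: lon ⌊1.3634/0.0833333⌋ = 16 → q; lat ⌊0.7212/0.0416667⌋ = 17 → r.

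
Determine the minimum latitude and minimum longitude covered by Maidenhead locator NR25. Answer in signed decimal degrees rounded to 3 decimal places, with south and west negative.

85.000, 84.000

Field N=13, R=17: +13·20° lon, +17·10° lat → SW at lon 80°, lat 80°.
Square 2, 5: +2·2° lon, +5·1° lat → SW at lon 84°, lat 85°.
latitude 85.000, longitude 84.000.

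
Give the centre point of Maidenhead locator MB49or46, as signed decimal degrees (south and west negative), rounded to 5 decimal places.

-70.26458, 69.20417

Field M=12, B=1: +12·20° lon, +1·10° lat → SW at lon 60°, lat -80°.
Square 4, 9: +4·2° lon, +9·1° lat → SW at lon 68°, lat -71°.
Subsquare o=14, r=17: +14·0.0833333° lon, +17·0.0416667° lat → SW at lon 69.1667°, lat -70.2917°.
Extended square 4, 6: +4·0.00833333° lon, +6·0.00416667° lat → SW at lon 69.2°, lat -70.2667°.
Cell spans 0.00833333° lon × 0.00416667° lat. Centre is SW corner plus half of each.
latitude -70.26458, longitude 69.20417.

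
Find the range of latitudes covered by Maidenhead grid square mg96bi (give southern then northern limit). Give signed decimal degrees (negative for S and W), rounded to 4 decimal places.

-23.6667, -23.6250

Field M=12, G=6: +12·20° lon, +6·10° lat → SW at lon 60°, lat -30°.
Square 9, 6: +9·2° lon, +6·1° lat → SW at lon 78°, lat -24°.
Subsquare b=1, i=8: +1·0.0833333° lon, +8·0.0416667° lat → SW at lon 78.0833°, lat -23.6667°.
Cell spans 0.0833333° lon × 0.0416667° lat.
south -23.6667, north -23.6250.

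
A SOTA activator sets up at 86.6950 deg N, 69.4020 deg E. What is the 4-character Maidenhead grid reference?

MR46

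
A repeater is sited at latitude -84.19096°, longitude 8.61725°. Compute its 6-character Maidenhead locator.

JA45ht

Shift to the Maidenhead origin (180°W, 90°S): lon 188.6173, lat 5.8090.
Field (20°×10°, letters A–R): 188.6173/20 → 9 → J, 5.8090/10 → 0 → A; chars JA.
Square (2°×1°, digits 0–9): 8.6173/2 → 4, 5.8090/1 → 5; chars 45.
Subsquare (5′×2.5′, letters a–x): 0.6173/0.0833333 → 7 → h, 0.8090/0.0416667 → 19 → t; chars ht.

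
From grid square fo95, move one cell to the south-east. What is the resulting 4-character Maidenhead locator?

GO04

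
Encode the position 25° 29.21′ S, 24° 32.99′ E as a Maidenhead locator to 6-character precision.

Shift to the Maidenhead origin (180°W, 90°S): lon 204.5498, lat 64.5132.
Field: lon ⌊204.5498/20⌋ = 10 → K; lat ⌊64.5132/10⌋ = 6 → G.
Square: lon ⌊4.5498/2⌋ = 2; lat ⌊4.5132/1⌋ = 4.
Subsquare: lon ⌊0.5498/0.0833333⌋ = 6 → g; lat ⌊0.5132/0.0416667⌋ = 12 → m.

KG24gm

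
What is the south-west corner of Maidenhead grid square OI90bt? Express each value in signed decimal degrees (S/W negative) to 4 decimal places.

-9.2083, 118.0833

Field O=14, I=8: +14·20° lon, +8·10° lat → SW at lon 100°, lat -10°.
Square 9, 0: +9·2° lon, +0·1° lat → SW at lon 118°, lat -10°.
Subsquare b=1, t=19: +1·0.0833333° lon, +19·0.0416667° lat → SW at lon 118.083°, lat -9.20833°.
latitude -9.2083, longitude 118.0833.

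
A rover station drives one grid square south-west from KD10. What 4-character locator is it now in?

KC09

Longitude square 1; −1 → 0.
Latitude square 0; −1 → -1, wraps to 9, carry into field.
Latitude field D = 3; −1 → 2 = C.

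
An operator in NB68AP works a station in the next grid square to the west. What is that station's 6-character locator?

NB58xp

Longitude subsquare a = 0; −1 → -1, wraps to 23 = x, carry into square.
Longitude square 6; −1 → 5.
The latitude characters are unchanged.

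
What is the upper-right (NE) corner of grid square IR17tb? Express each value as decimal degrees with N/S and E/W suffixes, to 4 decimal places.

Field I=8, R=17: +8·20° lon, +17·10° lat → SW at lon -20°, lat 80°.
Square 1, 7: +1·2° lon, +7·1° lat → SW at lon -18°, lat 87°.
Subsquare t=19, b=1: +19·0.0833333° lon, +1·0.0416667° lat → SW at lon -16.4167°, lat 87.0417°.
Cell spans 0.0833333° lon × 0.0416667° lat. NE corner is SW corner plus one full cell.
latitude 87.0833° N, longitude 16.3333° W.

87.0833° N, 16.3333° W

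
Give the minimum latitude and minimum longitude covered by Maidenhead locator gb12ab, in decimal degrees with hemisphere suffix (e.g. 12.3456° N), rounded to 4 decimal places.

77.9583° S, 58.0000° W

Field G=6, B=1: +6·20° lon, +1·10° lat → SW at lon -60°, lat -80°.
Square 1, 2: +1·2° lon, +2·1° lat → SW at lon -58°, lat -78°.
Subsquare a=0, b=1: +0·0.0833333° lon, +1·0.0416667° lat → SW at lon -58°, lat -77.9583°.
latitude 77.9583° S, longitude 58.0000° W.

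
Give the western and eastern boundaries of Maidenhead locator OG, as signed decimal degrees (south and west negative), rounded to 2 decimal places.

100.00, 120.00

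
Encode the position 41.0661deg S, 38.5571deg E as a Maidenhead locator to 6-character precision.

KE98gw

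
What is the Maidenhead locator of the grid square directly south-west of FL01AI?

Longitude subsquare a = 0; −1 → -1, wraps to 23 = x, carry into square.
Longitude square 0; −1 → -1, wraps to 9, carry into field.
Longitude field F = 5; −1 → 4 = E.
Latitude subsquare i = 8; −1 → 7 = h.

EL91xh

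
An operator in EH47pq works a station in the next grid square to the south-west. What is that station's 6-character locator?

EH47op

Longitude subsquare p = 15; −1 → 14 = o.
Latitude subsquare q = 16; −1 → 15 = p.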